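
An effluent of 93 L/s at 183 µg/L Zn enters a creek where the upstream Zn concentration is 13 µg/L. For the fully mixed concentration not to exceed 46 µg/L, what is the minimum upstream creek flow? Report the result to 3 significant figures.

Set C_mix = 46: (Q·13.00 + 93.00·183.0) / (Q + 93.00) = 46
→ Q = 93.00·(183.0 − 46)/(46 − 13.00) = 386.1 L/s.

386 L/s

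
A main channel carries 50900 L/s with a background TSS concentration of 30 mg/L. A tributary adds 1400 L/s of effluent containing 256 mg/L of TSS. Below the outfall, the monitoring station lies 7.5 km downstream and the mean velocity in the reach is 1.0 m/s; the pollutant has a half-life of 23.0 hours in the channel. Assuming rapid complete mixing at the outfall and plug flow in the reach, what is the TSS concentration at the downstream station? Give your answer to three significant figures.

Flow-weighted average: C = (50900·30.00 + 1400·256.0) / 52300 = 1885000/52300 = 36.05 mg/L.
Travel time t = 7.5·1000 / 1.0 = 7500 s = 2.083 h.
Half-life 23.0 h → k = ln 2 / 23.0 = 0.03014 h⁻¹ = 0.7233 d⁻¹.
First-order decay: C = 36.05·exp(−k·t) = 36.05·0.9391 = 33.86 mg/L.

33.9 mg/L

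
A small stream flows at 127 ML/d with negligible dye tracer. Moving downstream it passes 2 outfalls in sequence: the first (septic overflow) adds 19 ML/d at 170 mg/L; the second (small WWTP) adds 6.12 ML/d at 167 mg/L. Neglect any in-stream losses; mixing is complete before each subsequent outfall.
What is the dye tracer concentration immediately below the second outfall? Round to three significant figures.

After outfall 1: Q = 127.0 + 19.00 = 146.0 ML/d; C = (127.0·0 + 19.00·170.0)/146.0 = 22.12 mg/L.
After outfall 2: Q = 146.0 + 6.120 = 152.1 ML/d; C = (146.0·22.12 + 6.120·167.0)/152.1 = 27.95 mg/L.

28.0 mg/L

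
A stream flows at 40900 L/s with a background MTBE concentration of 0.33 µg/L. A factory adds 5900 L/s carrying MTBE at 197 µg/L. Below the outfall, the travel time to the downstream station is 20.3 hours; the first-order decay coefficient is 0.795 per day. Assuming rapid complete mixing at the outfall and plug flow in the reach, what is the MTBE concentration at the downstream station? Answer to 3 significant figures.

Mass balance: C = (40900·0.3300 + 5900·197.0) / 46800 = 1176000/46800 = 25.12 µg/L.
Applying C = C₀e^(−kt): 25.12 × 0.5105 = 12.82 µg/L.

12.8 µg/L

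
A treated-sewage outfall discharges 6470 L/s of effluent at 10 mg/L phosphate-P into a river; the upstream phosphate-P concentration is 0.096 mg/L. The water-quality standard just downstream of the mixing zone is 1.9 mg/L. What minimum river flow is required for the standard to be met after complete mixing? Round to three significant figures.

Set C_mix = 1.9: (Q·0.09600 + 6470·10.00) / (Q + 6470) = 1.9
→ Q = 6470·(10.00 − 1.9)/(1.9 − 0.09600) = 29050 L/s.

29100 L/s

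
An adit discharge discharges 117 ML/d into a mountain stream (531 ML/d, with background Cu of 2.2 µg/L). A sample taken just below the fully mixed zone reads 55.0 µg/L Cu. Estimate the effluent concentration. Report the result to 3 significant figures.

Mass balance: 531.0·2.200 + 117.0·Cₑ = 648.0·55.00
→ Cₑ = (648.0·55.00 − 531.0·2.200) / 117.0 = 294.6 µg/L.

295 µg/L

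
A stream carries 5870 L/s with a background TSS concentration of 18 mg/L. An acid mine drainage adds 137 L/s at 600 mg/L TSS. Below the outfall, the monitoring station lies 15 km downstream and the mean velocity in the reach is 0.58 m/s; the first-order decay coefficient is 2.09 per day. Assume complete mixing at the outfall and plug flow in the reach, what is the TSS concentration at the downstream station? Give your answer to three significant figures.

Mixed concentration C = ΣQC/ΣQ = (5870·18.00 + 137.0·600.0) / 6007 = 187900/6007 = 31.27 mg/L.
Travel time t = 15·1000 / 0.58 = 25860 s = 7.184 h.
Decay over the reach: 31.27·exp(−kt) = 31.27·0.5349 = 16.73 mg/L.

16.7 mg/L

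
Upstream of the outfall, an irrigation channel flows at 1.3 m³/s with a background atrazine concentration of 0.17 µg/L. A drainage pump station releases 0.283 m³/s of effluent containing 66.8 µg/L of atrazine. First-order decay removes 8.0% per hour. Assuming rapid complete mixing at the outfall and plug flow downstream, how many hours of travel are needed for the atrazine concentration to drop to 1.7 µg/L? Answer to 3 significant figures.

23.5 h

Mass balance: C = (1.300·0.1700 + 0.2830·66.80) / 1.583 = 19.13/1.583 = 12.08 µg/L.
8.0%/h lost → k = −ln(1 − 0.08) = 0.08338 h⁻¹.
12.08·exp(−k·t) = 1.7 → t = ln(12.08/1.7)/k = 84670 s = 23.52 h.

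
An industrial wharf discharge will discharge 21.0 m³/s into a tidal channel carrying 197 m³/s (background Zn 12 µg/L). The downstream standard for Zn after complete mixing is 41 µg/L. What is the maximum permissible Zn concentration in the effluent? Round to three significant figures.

At the limit, (Qr·Cr + Qe·Cₑ)/(Qr + Qe) = 41:
Cₑ = (218.0·41 − 197.0·12.00) / 21.00 = 313.0 µg/L.

313 µg/L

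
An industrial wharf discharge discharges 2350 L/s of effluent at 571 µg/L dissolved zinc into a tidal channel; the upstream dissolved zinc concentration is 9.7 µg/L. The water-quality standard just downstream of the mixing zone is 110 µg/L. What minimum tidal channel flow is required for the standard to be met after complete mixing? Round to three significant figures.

Set C_mix = 110: (Q·9.700 + 2350·571.0) / (Q + 2350) = 110
→ Q = 2350·(571.0 − 110)/(110 − 9.700) = 10800 L/s.

10800 L/s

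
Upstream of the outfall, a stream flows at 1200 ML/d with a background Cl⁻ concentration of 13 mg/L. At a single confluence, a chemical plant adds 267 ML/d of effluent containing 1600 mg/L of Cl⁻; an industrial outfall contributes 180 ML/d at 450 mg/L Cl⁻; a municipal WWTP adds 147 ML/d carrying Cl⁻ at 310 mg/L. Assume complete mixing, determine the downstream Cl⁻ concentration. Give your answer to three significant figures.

Mass balance: C = (1200·13.00 + 267.0·1600 + 180.0·450.0 + 147.0·310.0) / 1794 = 569400/1794 = 317.4 mg/L.

317 mg/L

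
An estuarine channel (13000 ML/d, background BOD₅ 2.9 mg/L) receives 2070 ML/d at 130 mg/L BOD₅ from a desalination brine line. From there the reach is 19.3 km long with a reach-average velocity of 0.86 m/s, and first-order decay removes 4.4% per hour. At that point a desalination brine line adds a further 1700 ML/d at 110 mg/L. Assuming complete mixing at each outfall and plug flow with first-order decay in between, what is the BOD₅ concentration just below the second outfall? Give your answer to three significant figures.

Flow-weighted average: C = (13000·2.900 + 2070·130.0) / 15070 = 306800/15070 = 20.36 mg/L; combined flow 15070 ML/d.
Travel time t = 19.3·1000 / 0.86 = 22440 s = 6.234 h.
4.4%/h lost → k = −ln(1 − 0.044) = 0.04500 h⁻¹.
After decay, C = 20.36 × e^(−kt) = 20.36 × 0.7554 = 15.38 mg/L.
Second outfall: C = (15070·15.38 + 1700·110.0)/16770 = 24.97 mg/L.

25.0 mg/L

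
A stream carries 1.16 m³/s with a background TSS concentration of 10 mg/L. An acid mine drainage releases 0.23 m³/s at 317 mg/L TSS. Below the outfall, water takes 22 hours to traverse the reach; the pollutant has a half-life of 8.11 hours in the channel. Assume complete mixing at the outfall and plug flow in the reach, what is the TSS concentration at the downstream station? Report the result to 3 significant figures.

9.27 mg/L

Mass balance: C = (1.160·10.00 + 0.2300·317.0) / 1.390 = 84.51/1.390 = 60.80 mg/L.
Half-life 8.11 h → k = ln 2 / 8.11 = 0.08547 h⁻¹ = 2.051 d⁻¹.
Decay over the reach: 60.80·exp(−kt) = 60.80·0.1525 = 9.274 mg/L.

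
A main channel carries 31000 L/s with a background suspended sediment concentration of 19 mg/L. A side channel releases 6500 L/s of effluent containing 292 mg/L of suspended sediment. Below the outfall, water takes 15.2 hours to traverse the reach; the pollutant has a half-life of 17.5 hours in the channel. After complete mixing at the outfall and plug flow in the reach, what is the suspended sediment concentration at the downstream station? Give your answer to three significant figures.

After mixing, C = (31000·19.00 + 6500·292.0) / 37500 = 2487000/37500 = 66.32 mg/L.
Half-life 17.5 h → k = ln 2 / 17.5 = 0.03961 h⁻¹ = 0.9506 d⁻¹.
Applying C = C₀e^(−kt): 66.32 × 0.5477 = 36.32 mg/L.

36.3 mg/L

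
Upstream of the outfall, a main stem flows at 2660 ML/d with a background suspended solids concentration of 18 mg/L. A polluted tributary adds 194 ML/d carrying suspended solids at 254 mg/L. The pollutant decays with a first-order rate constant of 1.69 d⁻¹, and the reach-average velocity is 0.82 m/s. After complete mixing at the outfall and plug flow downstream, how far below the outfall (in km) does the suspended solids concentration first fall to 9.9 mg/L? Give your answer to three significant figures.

51.8 km

Mass balance: C = (2660·18.00 + 194.0·254.0) / 2854 = 97160/2854 = 34.04 mg/L.
Set 34.04·exp(−k·t) = 9.9 → t = ln(34.04/9.9)/k = 63140 s = 17.54 h.
Distance = v·t = 0.82·63140 = 51780 m = 51.78 km.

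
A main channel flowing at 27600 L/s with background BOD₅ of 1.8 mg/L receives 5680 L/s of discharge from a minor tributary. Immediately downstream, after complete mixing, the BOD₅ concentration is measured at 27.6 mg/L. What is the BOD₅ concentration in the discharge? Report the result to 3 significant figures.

Mass balance: 27600·1.800 + 5680·Cₑ = 33280·27.60
→ Cₑ = (33280·27.60 − 27600·1.800) / 5680 = 153.0 mg/L.

153 mg/L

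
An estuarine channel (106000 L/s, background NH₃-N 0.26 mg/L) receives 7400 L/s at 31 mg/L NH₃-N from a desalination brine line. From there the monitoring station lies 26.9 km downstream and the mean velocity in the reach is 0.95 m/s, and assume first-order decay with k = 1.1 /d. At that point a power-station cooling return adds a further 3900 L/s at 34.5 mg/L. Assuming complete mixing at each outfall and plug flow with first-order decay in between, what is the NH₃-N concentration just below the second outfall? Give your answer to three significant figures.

2.67 mg/L

Mixed concentration C = ΣQC/ΣQ = (106000·0.2600 + 7400·31.00) / 113400 = 257000/113400 = 2.266 mg/L; combined flow 113400 L/s.
Travel time t = 26.9·1000 / 0.95 = 28320 s = 7.865 h.
After decay, C = 2.266 × e^(−kt) = 2.266 × 0.6973 = 1.580 mg/L.
At the second outfall, C = (113400·1.580 + 3900·34.50) / (113400 + 3900) = 2.675 mg/L.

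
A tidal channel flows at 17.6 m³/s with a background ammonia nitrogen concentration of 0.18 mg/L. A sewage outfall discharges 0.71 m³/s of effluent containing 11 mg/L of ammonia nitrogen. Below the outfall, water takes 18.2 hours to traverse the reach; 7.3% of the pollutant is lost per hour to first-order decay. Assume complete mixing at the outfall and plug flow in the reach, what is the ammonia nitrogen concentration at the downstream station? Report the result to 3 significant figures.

0.151 mg/L

Mass balance: C = (17.60·0.1800 + 0.7100·11.00) / 18.31 = 10.98/18.31 = 0.5996 mg/L.
7.3%/h lost → k = −ln(1 − 0.073) = 0.07580 h⁻¹.
Applying C = C₀e^(−kt): 0.5996 × 0.2517 = 0.1509 mg/L.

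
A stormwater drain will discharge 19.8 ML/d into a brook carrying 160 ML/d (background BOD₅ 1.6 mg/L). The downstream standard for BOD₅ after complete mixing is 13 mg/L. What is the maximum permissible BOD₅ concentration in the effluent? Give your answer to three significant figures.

At the limit, (Qr·Cr + Qe·Cₑ)/(Qr + Qe) = 13:
Cₑ = (179.8·13 − 160.0·1.600) / 19.80 = 105.1 mg/L.

105 mg/L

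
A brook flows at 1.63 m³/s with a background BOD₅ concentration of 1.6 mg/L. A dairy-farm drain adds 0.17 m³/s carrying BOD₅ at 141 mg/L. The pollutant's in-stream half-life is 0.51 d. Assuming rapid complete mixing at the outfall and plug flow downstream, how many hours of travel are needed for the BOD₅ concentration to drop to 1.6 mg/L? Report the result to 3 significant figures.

Conservation of mass: C = (1.630·1.600 + 0.1700·141.0) / 1.800 = 26.58/1.800 = 14.77 mg/L.
Half-life 0.51 d → k = ln 2 / 0.51 = 1.359 d⁻¹.
14.77·exp(−k·t) = 1.6 → t = ln(14.77/1.6)/k = 141300 s = 39.24 h.

39.2 h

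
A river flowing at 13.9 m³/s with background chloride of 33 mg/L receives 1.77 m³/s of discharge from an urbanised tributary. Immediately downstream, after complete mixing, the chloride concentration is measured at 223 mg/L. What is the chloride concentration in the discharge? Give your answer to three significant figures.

Mass balance: 13.90·33.00 + 1.770·Cₑ = 15.67·223.0
→ Cₑ = (15.67·223.0 − 13.90·33.00) / 1.770 = 1715 mg/L.

1720 mg/L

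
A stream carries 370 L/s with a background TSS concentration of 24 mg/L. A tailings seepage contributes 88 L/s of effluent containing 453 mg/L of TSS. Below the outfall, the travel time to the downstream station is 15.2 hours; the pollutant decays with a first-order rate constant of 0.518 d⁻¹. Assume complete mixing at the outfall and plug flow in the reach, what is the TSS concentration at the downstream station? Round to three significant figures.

Flow-weighted average: C = (370.0·24.00 + 88.00·453.0) / 458.0 = 48740/458.0 = 106.4 mg/L.
First-order decay: C = 106.4·exp(−k·t) = 106.4·0.7203 = 76.66 mg/L.

76.7 mg/L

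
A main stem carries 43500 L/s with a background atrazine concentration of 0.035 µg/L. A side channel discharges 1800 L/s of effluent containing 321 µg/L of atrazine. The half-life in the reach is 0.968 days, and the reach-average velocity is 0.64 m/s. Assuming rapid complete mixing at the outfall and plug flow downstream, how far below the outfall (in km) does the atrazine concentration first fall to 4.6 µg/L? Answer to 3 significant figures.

79.0 km

Mixed concentration C = ΣQC/ΣQ = (43500·0.03500 + 1800·321.0) / 45300 = 579300/45300 = 12.79 µg/L.
Half-life 0.968 d → k = ln 2 / 0.968 = 0.7161 d⁻¹.
Set 12.79·exp(−k·t) = 4.6 → t = ln(12.79/4.6)/k = 123400 s = 34.27 h.
Distance = v·t = 0.64·123400 = 78960 m = 78.96 km.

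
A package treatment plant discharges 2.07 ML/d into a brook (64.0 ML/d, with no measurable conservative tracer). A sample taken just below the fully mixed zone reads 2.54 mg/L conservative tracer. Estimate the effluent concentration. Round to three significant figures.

81.1 mg/L

Mass balance: 64.00·0 + 2.070·Cₑ = 66.07·2.540
→ Cₑ = (66.07·2.540 − 64.00·0) / 2.070 = 81.07 mg/L.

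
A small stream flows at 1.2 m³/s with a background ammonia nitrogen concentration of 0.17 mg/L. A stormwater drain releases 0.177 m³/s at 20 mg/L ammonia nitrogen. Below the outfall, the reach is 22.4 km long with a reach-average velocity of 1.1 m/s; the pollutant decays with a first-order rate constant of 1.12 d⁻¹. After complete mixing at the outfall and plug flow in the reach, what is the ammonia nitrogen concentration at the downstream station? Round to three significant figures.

2.09 mg/L

Mass balance: C = (1.200·0.1700 + 0.1770·20.00) / 1.377 = 3.744/1.377 = 2.719 mg/L.
Travel time t = 22.4·1000 / 1.1 = 20360 s = 5.657 h.
Decay over the reach: 2.719·exp(−kt) = 2.719·0.7680 = 2.088 mg/L.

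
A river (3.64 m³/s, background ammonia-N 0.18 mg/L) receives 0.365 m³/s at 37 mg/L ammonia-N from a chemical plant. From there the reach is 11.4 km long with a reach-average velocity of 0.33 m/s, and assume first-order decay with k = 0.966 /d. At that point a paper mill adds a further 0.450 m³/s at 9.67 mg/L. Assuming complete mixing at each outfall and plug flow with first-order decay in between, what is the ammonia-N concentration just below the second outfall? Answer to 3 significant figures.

3.14 mg/L

Flow-weighted average: C = (3.640·0.1800 + 0.3650·37.00) / 4.005 = 14.16/4.005 = 3.536 mg/L; combined flow 4.005 m³/s.
Travel time t = 11.4·1000 / 0.33 = 34550 s = 9.596 h.
Decay over the reach: 3.536·exp(−kt) = 3.536·0.6796 = 2.403 mg/L.
At the second outfall, C = (4.005·2.403 + 0.4500·9.670) / (4.005 + 0.4500) = 3.137 mg/L.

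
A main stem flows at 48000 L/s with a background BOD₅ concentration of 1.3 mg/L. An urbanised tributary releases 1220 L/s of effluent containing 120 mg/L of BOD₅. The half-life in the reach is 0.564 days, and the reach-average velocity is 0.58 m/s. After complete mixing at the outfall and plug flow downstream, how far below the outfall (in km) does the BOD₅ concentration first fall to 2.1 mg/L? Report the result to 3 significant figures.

After mixing, C = (48000·1.300 + 1220·120.0) / 49220 = 208800/49220 = 4.242 mg/L.
Half-life 0.564 d → k = ln 2 / 0.564 = 1.229 d⁻¹.
Set 4.242·exp(−k·t) = 2.1 → t = ln(4.242/2.1)/k = 49430 s = 13.73 h.
Distance = v·t = 0.58·49430 = 28670 m = 28.67 km.

28.7 km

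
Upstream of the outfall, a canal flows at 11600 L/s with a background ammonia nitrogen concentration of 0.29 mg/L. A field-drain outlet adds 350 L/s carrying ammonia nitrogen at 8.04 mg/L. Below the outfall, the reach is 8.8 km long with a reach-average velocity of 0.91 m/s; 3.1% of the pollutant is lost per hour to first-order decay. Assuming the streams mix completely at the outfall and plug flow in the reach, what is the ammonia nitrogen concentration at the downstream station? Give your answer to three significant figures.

Mixed concentration C = ΣQC/ΣQ = (11600·0.2900 + 350.0·8.040) / 11950 = 6178/11950 = 0.5170 mg/L.
Travel time t = 8.8·1000 / 0.91 = 9670 s = 2.686 h.
3.1%/h lost → k = −ln(1 − 0.031) = 0.03149 h⁻¹.
First-order decay: C = 0.5170·exp(−k·t) = 0.5170·0.9189 = 0.4751 mg/L.

0.475 mg/L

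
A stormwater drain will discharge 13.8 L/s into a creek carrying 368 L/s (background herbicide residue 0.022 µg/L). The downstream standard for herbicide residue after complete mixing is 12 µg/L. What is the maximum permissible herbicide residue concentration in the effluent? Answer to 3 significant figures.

331 µg/L

At the limit, (Qr·Cr + Qe·Cₑ)/(Qr + Qe) = 12:
Cₑ = (381.8·12 − 368.0·0.02200) / 13.80 = 331.4 µg/L.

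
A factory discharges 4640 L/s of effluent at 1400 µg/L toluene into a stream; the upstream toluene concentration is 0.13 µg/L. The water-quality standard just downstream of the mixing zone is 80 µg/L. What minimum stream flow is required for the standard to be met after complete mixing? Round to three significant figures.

Set C_mix = 80: (Q·0.1300 + 4640·1400) / (Q + 4640) = 80
→ Q = 4640·(1400 − 80)/(80 − 0.1300) = 76680 L/s.

76700 L/s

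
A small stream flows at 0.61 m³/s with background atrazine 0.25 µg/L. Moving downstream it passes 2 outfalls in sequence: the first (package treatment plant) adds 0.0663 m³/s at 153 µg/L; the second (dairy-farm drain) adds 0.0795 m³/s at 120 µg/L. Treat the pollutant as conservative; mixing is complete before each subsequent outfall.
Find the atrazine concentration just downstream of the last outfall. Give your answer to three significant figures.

Below outfall 1: Q → 0.6763 m³/s, C = (0.6100·0.2500 + 0.06630·153.0)/0.6763 = 15.22 µg/L.
Below outfall 2: Q → 0.7558 m³/s, C = (0.6763·15.22 + 0.07950·120.0)/0.7558 = 26.25 µg/L.

26.2 µg/L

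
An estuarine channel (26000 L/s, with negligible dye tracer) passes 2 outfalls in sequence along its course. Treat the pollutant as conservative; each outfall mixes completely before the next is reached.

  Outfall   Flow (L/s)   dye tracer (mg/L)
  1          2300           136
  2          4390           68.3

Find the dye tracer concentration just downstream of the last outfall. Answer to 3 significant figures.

Outfall 1: combined Q = 28300 L/s; C = (26000·0 + 2300·136.0)/28300 = 11.05 mg/L.
Outfall 2: combined Q = 32690 L/s; C = (28300·11.05 + 4390·68.30)/32690 = 18.74 mg/L.

18.7 mg/L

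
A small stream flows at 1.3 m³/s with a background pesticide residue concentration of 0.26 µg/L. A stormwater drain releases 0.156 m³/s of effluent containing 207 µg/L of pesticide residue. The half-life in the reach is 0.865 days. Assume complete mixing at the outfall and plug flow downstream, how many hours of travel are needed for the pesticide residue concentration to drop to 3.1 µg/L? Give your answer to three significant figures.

Mass balance: C = (1.300·0.2600 + 0.1560·207.0) / 1.456 = 32.63/1.456 = 22.41 µg/L.
Half-life 0.865 d → k = ln 2 / 0.865 = 0.8013 d⁻¹.
22.41·exp(−k·t) = 3.1 → t = ln(22.41/3.1)/k = 213300 s = 59.25 h.

59.2 h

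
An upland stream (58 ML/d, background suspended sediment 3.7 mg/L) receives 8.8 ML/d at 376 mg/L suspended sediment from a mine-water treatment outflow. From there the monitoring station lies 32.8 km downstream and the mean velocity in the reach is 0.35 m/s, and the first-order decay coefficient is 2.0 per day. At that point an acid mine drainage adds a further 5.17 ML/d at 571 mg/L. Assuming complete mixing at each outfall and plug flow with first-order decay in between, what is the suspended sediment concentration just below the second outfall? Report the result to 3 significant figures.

Flow-weighted average: C = (58.00·3.700 + 8.800·376.0) / 66.80 = 3523/66.80 = 52.75 mg/L; combined flow 66.80 ML/d.
Travel time t = 32.8·1000 / 0.35 = 93710 s = 26.03 h.
Decay over the reach: 52.75·exp(−kt) = 52.75·0.1143 = 6.027 mg/L.
At the second outfall, C = (66.80·6.027 + 5.170·571.0) / (66.80 + 5.170) = 46.61 mg/L.

46.6 mg/L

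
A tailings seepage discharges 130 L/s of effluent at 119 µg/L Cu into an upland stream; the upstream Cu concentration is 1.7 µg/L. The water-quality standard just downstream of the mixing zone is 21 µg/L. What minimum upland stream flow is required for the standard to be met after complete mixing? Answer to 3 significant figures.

Set C_mix = 21: (Q·1.700 + 130.0·119.0) / (Q + 130.0) = 21
→ Q = 130.0·(119.0 − 21)/(21 − 1.700) = 660.1 L/s.

660 L/s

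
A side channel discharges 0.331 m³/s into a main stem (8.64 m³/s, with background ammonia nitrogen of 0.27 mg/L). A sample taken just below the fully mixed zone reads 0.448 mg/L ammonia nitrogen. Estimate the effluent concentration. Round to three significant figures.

Mass balance: 8.640·0.2700 + 0.3310·Cₑ = 8.971·0.4480
→ Cₑ = (8.971·0.4480 − 8.640·0.2700) / 0.3310 = 5.094 mg/L.

5.09 mg/L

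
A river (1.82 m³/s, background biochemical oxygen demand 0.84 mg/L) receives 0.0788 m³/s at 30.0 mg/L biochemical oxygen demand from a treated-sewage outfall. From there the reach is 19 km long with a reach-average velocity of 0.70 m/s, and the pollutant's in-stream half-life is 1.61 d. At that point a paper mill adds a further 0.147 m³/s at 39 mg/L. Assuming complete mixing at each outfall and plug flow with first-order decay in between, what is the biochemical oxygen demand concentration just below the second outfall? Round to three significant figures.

4.46 mg/L

Mass balance: C = (1.820·0.8400 + 0.07880·30.00) / 1.899 = 3.893/1.899 = 2.050 mg/L; combined flow 1.899 m³/s.
Travel time t = 19·1000 / 0.70 = 27140 s = 7.540 h.
Half-life 1.61 d → k = ln 2 / 1.61 = 0.4305 d⁻¹.
First-order decay: C = 2.050·exp(−k·t) = 2.050·0.8735 = 1.791 mg/L.
At the second outfall, C = (1.899·1.791 + 0.1470·39.00) / (1.899 + 0.1470) = 4.464 mg/L.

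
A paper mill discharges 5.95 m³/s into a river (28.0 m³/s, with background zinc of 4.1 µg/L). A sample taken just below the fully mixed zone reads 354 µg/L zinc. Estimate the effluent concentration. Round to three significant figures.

Mass balance: 28.00·4.100 + 5.950·Cₑ = 33.95·354.0
→ Cₑ = (33.95·354.0 − 28.00·4.100) / 5.950 = 2001 µg/L.

2000 µg/L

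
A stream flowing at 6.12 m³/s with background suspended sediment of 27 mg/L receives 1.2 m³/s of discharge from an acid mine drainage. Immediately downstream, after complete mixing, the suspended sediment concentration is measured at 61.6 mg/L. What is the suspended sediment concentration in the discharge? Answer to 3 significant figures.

238 mg/L

Mass balance: 6.120·27.00 + 1.200·Cₑ = 7.320·61.60
→ Cₑ = (7.320·61.60 − 6.120·27.00) / 1.200 = 238.1 mg/L.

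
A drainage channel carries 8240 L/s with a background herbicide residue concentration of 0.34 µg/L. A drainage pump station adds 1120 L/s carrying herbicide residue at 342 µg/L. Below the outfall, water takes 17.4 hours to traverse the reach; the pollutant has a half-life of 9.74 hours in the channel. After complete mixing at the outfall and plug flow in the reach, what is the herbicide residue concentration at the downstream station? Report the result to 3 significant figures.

11.9 µg/L

After mixing, C = (8240·0.3400 + 1120·342.0) / 9360 = 385800/9360 = 41.22 µg/L.
Half-life 9.74 h → k = ln 2 / 9.74 = 0.07117 h⁻¹ = 1.708 d⁻¹.
Applying C = C₀e^(−kt): 41.22 × 0.2899 = 11.95 µg/L.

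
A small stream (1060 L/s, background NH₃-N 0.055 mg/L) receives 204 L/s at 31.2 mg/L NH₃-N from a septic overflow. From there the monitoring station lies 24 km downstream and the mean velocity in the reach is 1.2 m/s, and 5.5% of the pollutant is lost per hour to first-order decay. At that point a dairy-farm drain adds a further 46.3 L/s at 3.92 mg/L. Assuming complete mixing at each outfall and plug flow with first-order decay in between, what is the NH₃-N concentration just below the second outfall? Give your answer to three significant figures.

3.72 mg/L

After mixing, C = (1060·0.05500 + 204.0·31.20) / 1264 = 6423/1264 = 5.082 mg/L; combined flow 1264 L/s.
Travel time t = 24·1000 / 1.2 = 20000 s = 5.556 h.
5.5%/h lost → k = −ln(1 − 0.055) = 0.05657 h⁻¹.
First-order decay: C = 5.082·exp(−k·t) = 5.082·0.7303 = 3.711 mg/L.
At the second outfall, C = (1264·3.711 + 46.30·3.920) / (1264 + 46.30) = 3.719 mg/L.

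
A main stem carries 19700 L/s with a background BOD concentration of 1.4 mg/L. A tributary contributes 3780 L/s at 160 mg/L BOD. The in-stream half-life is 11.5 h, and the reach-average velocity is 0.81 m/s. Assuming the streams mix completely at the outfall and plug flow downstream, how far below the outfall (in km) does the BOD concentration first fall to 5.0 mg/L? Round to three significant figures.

81.5 km

Flow-weighted average: C = (19700·1.400 + 3780·160.0) / 23480 = 632400/23480 = 26.93 mg/L.
Half-life 11.5 h → k = ln 2 / 11.5 = 0.06027 h⁻¹ = 1.447 d⁻¹.
Set 26.93·exp(−k·t) = 5.0 → t = ln(26.93/5.0)/k = 100600 s = 27.94 h.
Distance = v·t = 0.81·100600 = 81470 m = 81.47 km.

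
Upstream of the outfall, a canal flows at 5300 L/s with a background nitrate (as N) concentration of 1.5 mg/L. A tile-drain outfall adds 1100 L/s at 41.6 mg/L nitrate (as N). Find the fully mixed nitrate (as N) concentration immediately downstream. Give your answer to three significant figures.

8.39 mg/L

After mixing, C = (5300·1.500 + 1100·41.60) / 6400 = 53710/6400 = 8.392 mg/L.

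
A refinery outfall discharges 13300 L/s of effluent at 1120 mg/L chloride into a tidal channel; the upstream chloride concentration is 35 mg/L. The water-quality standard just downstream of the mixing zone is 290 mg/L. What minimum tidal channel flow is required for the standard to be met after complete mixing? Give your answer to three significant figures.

43300 L/s

Set C_mix = 290: (Q·35.00 + 13300·1120) / (Q + 13300) = 290
→ Q = 13300·(1120 − 290)/(290 − 35.00) = 43290 L/s.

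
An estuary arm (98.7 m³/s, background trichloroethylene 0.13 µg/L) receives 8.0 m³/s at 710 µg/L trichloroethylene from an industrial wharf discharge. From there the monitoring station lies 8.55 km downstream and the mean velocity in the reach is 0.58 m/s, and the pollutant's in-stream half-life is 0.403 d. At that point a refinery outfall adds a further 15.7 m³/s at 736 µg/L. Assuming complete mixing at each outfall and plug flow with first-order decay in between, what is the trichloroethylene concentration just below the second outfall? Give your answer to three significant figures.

129 µg/L

After mixing, C = (98.70·0.1300 + 8.000·710.0) / 106.7 = 5693/106.7 = 53.35 µg/L; combined flow 106.7 m³/s.
Travel time t = 8.55·1000 / 0.58 = 14740 s = 4.095 h.
Half-life 0.403 d → k = ln 2 / 0.403 = 1.720 d⁻¹.
Decay over the reach: 53.35·exp(−kt) = 53.35·0.7457 = 39.78 µg/L.
At the second outfall, C = (106.7·39.78 + 15.70·736.0) / (106.7 + 15.70) = 129.1 µg/L.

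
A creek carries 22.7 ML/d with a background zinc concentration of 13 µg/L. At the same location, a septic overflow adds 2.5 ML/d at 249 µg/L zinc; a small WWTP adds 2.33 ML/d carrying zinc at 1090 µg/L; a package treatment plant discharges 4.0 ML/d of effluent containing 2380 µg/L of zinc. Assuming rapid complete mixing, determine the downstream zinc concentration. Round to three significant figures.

After mixing, C = (22.70·13.00 + 2.500·249.0 + 2.330·1090 + 4.000·2380) / 31.53 = 12980/31.53 = 411.6 µg/L.

412 µg/L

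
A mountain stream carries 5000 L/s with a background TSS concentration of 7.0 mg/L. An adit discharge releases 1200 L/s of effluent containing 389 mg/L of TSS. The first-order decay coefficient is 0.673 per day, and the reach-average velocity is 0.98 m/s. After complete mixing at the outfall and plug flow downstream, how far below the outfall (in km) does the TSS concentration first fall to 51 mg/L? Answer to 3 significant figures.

58.1 km

Conservation of mass: C = (5000·7.000 + 1200·389.0) / 6200 = 501800/6200 = 80.94 mg/L.
Set 80.94·exp(−k·t) = 51 → t = ln(80.94/51)/k = 59290 s = 16.47 h.
Distance = v·t = 0.98·59290 = 58100 m = 58.10 km.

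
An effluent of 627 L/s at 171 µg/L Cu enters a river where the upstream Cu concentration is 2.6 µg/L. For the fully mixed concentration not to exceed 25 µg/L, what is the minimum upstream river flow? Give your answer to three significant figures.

Set C_mix = 25: (Q·2.600 + 627.0·171.0) / (Q + 627.0) = 25
→ Q = 627.0·(171.0 − 25)/(25 − 2.600) = 4087 L/s.

4090 L/s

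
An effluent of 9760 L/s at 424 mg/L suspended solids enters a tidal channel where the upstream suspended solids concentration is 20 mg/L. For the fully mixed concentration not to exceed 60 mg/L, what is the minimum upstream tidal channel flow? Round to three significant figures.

88800 L/s

Set C_mix = 60: (Q·20.00 + 9760·424.0) / (Q + 9760) = 60
→ Q = 9760·(424.0 − 60)/(60 − 20.00) = 88820 L/s.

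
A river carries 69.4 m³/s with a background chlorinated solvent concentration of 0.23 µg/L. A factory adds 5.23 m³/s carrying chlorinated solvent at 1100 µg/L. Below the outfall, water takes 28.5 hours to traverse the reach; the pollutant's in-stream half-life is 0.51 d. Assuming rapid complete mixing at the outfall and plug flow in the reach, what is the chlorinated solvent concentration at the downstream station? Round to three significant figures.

15.4 µg/L

Flow-weighted average: C = (69.40·0.2300 + 5.230·1100) / 74.63 = 5769/74.63 = 77.30 µg/L.
Half-life 0.51 d → k = ln 2 / 0.51 = 1.359 d⁻¹.
Decay over the reach: 77.30·exp(−kt) = 77.30·0.1991 = 15.39 µg/L.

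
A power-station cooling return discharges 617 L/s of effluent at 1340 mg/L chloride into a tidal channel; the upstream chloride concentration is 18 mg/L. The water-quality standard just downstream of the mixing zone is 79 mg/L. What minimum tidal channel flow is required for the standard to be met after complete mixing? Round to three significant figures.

12800 L/s

Set C_mix = 79: (Q·18.00 + 617.0·1340) / (Q + 617.0) = 79
→ Q = 617.0·(1340 − 79)/(79 − 18.00) = 12750 L/s.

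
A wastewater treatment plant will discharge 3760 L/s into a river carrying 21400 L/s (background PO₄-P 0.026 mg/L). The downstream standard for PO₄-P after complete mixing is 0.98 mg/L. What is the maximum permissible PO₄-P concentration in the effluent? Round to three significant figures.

At the limit, (Qr·Cr + Qe·Cₑ)/(Qr + Qe) = 0.98:
Cₑ = (25160·0.98 − 21400·0.02600) / 3760 = 6.410 mg/L.

6.41 mg/L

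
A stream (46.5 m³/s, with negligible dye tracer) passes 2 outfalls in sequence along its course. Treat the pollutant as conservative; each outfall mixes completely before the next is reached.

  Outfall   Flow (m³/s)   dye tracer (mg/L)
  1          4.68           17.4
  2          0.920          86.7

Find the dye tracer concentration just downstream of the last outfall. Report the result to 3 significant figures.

3.09 mg/L

After outfall 1: Q = 46.50 + 4.680 = 51.18 m³/s; C = (46.50·0 + 4.680·17.40)/51.18 = 1.591 mg/L.
After outfall 2: Q = 51.18 + 0.9200 = 52.10 m³/s; C = (51.18·1.591 + 0.9200·86.70)/52.10 = 3.094 mg/L.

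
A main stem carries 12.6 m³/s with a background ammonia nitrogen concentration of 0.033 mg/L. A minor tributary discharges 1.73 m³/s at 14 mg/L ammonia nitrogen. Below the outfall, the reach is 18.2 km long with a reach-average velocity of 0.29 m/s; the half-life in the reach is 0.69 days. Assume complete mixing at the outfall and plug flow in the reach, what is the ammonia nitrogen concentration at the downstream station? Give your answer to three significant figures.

Conservation of mass: C = (12.60·0.03300 + 1.730·14.00) / 14.33 = 24.64/14.33 = 1.719 mg/L.
Travel time t = 18.2·1000 / 0.29 = 62760 s = 17.43 h.
Half-life 0.69 d → k = ln 2 / 0.69 = 1.005 d⁻¹.
Decay over the reach: 1.719·exp(−kt) = 1.719·0.4821 = 0.8287 mg/L.

0.829 mg/L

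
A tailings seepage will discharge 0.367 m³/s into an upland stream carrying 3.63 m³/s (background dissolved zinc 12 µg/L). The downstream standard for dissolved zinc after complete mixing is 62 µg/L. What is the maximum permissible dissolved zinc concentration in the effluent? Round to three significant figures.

557 µg/L

At the limit, (Qr·Cr + Qe·Cₑ)/(Qr + Qe) = 62:
Cₑ = (3.997·62 − 3.630·12.00) / 0.3670 = 556.6 µg/L.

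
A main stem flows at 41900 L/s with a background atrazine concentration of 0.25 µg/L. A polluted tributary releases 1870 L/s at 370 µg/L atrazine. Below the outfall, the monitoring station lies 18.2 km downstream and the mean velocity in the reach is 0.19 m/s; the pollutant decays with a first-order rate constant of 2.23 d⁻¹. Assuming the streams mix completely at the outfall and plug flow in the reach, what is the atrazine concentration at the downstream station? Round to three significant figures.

1.35 µg/L

Mass balance: C = (41900·0.2500 + 1870·370.0) / 43770 = 702400/43770 = 16.05 µg/L.
Travel time t = 18.2·1000 / 0.19 = 95790 s = 26.61 h.
Applying C = C₀e^(−kt): 16.05 × 0.08439 = 1.354 µg/L.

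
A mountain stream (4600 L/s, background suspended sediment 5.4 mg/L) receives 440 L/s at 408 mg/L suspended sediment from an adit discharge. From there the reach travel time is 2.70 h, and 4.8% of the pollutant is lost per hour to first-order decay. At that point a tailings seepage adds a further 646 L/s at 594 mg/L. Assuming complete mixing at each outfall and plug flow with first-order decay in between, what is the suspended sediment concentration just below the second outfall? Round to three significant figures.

Mixed concentration C = ΣQC/ΣQ = (4600·5.400 + 440.0·408.0) / 5040 = 204400/5040 = 40.55 mg/L; combined flow 5040 L/s.
4.8%/h lost → k = −ln(1 − 0.048) = 0.04919 h⁻¹.
First-order decay: C = 40.55·exp(−k·t) = 40.55·0.8756 = 35.50 mg/L.
Second outfall: C = (5040·35.50 + 646.0·594.0)/5686 = 98.96 mg/L.

99.0 mg/L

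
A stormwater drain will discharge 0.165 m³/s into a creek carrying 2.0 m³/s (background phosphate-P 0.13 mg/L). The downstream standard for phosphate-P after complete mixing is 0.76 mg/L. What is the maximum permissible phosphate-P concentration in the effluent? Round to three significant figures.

8.40 mg/L

At the limit, (Qr·Cr + Qe·Cₑ)/(Qr + Qe) = 0.76:
Cₑ = (2.165·0.76 − 2.000·0.1300) / 0.1650 = 8.396 mg/L.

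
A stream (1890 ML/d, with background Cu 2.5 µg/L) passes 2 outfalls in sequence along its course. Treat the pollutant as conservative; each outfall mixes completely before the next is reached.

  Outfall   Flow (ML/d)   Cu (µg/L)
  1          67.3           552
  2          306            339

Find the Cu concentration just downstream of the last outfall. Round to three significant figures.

Below outfall 1: Q → 1957 ML/d, C = (1890·2.500 + 67.30·552.0)/1957 = 21.39 µg/L.
Below outfall 2: Q → 2263 ML/d, C = (1957·21.39 + 306.0·339.0)/2263 = 64.33 µg/L.

64.3 µg/L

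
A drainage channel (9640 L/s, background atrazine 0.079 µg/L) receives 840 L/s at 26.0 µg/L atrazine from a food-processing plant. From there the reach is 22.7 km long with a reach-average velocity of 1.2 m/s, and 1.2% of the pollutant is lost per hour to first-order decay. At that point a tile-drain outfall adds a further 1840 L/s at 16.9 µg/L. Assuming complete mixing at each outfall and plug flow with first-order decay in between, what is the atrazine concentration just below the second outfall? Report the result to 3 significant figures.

4.25 µg/L

Mixed concentration C = ΣQC/ΣQ = (9640·0.07900 + 840.0·26.00) / 10480 = 22600/10480 = 2.157 µg/L; combined flow 10480 L/s.
Travel time t = 22.7·1000 / 1.2 = 18920 s = 5.255 h.
1.2%/h lost → k = −ln(1 − 0.012) = 0.01207 h⁻¹.
First-order decay: C = 2.157·exp(−k·t) = 2.157·0.9385 = 2.024 µg/L.
At the second outfall, C = (10480·2.024 + 1840·16.90) / (10480 + 1840) = 4.246 µg/L.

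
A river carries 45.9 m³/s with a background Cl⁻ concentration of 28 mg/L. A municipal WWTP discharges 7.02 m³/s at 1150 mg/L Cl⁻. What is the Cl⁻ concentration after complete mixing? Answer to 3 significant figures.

Mixed concentration C = ΣQC/ΣQ = (45.90·28.00 + 7.020·1150) / 52.92 = 9358/52.92 = 176.8 mg/L.

177 mg/L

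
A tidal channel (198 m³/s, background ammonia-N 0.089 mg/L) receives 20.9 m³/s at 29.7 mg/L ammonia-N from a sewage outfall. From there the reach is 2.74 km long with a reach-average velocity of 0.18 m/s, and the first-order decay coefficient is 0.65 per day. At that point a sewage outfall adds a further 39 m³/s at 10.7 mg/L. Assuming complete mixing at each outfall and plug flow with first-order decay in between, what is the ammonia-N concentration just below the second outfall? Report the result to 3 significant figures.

3.83 mg/L

Mixed concentration C = ΣQC/ΣQ = (198.0·0.08900 + 20.90·29.70) / 218.9 = 638.4/218.9 = 2.916 mg/L; combined flow 218.9 m³/s.
Travel time t = 2.74·1000 / 0.18 = 15220 s = 4.228 h.
Applying C = C₀e^(−kt): 2.916 × 0.8918 = 2.601 mg/L.
Second outfall: C = (218.9·2.601 + 39.00·10.70)/257.9 = 3.825 mg/L.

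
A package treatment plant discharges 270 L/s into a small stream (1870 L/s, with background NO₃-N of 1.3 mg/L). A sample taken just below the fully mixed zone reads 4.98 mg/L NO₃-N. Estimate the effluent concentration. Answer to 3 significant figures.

Mass balance: 1870·1.300 + 270.0·Cₑ = 2140·4.980
→ Cₑ = (2140·4.980 − 1870·1.300) / 270.0 = 30.47 mg/L.

30.5 mg/L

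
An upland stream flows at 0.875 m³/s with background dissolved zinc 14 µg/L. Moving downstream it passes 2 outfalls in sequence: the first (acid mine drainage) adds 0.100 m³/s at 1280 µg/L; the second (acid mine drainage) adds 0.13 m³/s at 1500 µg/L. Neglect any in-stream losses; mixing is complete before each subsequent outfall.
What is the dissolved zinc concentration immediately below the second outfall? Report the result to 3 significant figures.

303 µg/L

After outfall 1: Q = 0.8750 + 0.1000 = 0.9750 m³/s; C = (0.8750·14.00 + 0.1000·1280)/0.9750 = 143.8 µg/L.
After outfall 2: Q = 0.9750 + 0.1300 = 1.105 m³/s; C = (0.9750·143.8 + 0.1300·1500)/1.105 = 303.4 µg/L.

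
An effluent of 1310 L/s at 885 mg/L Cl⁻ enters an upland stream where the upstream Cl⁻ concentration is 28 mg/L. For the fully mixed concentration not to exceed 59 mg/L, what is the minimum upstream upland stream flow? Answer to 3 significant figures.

Set C_mix = 59: (Q·28.00 + 1310·885.0) / (Q + 1310) = 59
→ Q = 1310·(885.0 − 59)/(59 − 28.00) = 34910 L/s.

34900 L/s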